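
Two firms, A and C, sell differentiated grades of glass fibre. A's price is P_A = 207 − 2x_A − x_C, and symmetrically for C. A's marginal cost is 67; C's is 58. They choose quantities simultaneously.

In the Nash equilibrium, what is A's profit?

Firm A's profit: π = x_A(207 − 2x_A − x_C) − 67x_A.
∂π/∂x_A = 140 − 4x_A − x_C = 0 ⇒ x_A = 35 − 0.25x_C.
Similarly x_C = 37.25 − 0.25x_A.
Plugging x_C into A's best response: x_A = 35 − 0.25(37.25 − 0.25x_A) ⇒ 0.9375x_A = 25.6875, so x_A = 27.4.
Then x_C = 37.25 − 0.25·27.4 = 30.4.
P_A = 207 − 2·27.4 − 30.4 = 121.8.
Profit = (121.8 − 67)·27.4 = 1501.52.

1501.52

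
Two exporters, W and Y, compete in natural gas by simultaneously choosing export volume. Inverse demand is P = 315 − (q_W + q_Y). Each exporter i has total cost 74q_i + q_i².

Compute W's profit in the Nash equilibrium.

4646.48

Exporter W's profit: π = q_W(315 − (q_W + q_Y)) − 74q_W − q_W².
∂π/∂q_W = 241 − 4q_W − q_Y = 0, so q_W = 60.25 − 0.25q_Y.
The game is symmetric, so in equilibrium q_Y = q_W: the reaction function gives 1.25q_W = 60.25, hence q_W = 48.2.
Price P = 315 − 96.4 = 218.6.
W's profit: (218.6 − 74)·48.2 − (48.2)² = 4646.48.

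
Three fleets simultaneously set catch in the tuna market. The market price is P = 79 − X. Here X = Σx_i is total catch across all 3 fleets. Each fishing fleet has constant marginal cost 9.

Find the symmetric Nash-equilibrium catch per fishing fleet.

A representative fishing fleet's profit is π_i = x_i(79 − X) − 9x_i, with X = x_i + Σ_{j≠i} x_j.
First-order condition: 70 − 2x_i − Σ_{j≠i} x_j = 0.
In a symmetric equilibrium every fishing fleet chooses the same x, so Σ_{j≠i} x_j = 2x. The condition becomes 70 − 4x = 0, giving x = 70/4 = 17.5.

17.5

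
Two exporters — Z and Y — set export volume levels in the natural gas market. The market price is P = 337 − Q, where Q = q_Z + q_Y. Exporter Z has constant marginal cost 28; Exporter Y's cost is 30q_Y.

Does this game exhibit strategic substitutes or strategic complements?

Exporter Z's profit: π = q_Z(337 − (q_Z + q_Y)) − 28q_Z.
∂π/∂q_Z = 309 − 2q_Z − q_Y = 0, so q_Z = 154.5 − 0.5q_Y.
The best-response slope dq_Z/dq_Y = −0.5 < 0: the reaction function is downward-sloping, so the choices are strategic substitutes.

strategic substitutes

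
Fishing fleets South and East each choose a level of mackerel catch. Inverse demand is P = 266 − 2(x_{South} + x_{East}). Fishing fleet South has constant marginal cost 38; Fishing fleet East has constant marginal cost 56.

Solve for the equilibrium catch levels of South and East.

Fishing fleet South's profit: π = x_{South}(266 − 2(x_{South} + x_{East})) − 38x_{South}.
∂π/∂x_{South} = 228 − 4x_{South} − 2x_{East} = 0, so x_{South} = 57 − 0.5x_{East}.
By the same steps for East: x_{East} = 52.5 − 0.5x_{South}.
Substituting the second reaction function into the first: x_{South} = 57 − 0.5(52.5 − 0.5x_{South}), which gives 0.75x_{South} = 30.75 ⇒ x_{South} = 41.
Then x_{East} = 52.5 − 0.5·41 = 32.

41, 32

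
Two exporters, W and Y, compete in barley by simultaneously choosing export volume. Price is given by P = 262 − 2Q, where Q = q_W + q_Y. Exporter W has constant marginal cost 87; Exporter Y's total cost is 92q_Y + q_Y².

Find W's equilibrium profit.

2520.5

Exporter W's profit: π = q_W(262 − 2(q_W + q_Y)) − 87q_W.
∂π/∂q_W = 175 − 4q_W − 2q_Y = 0, so q_W = 43.75 − 0.5q_Y.
For Y: ∂π/∂q_Y = 170 − 6q_Y − 2q_W = 0 ⇒ q_Y = 85/3 − (1/3)q_W.
Substituting the second reaction function into the first: q_W = 43.75 − 0.5(85/3 − (1/3)q_W), which gives (5/6)q_W = 355/12 ⇒ q_W = 35.5.
Then q_Y = 85/3 − (1/3)·35.5 = 16.5.
Price P = 262 − 2·52 = 158.
W's profit: (158 − 87)·35.5 = 2520.5.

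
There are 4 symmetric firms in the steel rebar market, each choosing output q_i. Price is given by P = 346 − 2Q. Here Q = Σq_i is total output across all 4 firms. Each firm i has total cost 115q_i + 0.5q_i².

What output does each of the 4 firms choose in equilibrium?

A representative firm's profit is π_i = q_i(346 − 2Q) − 115q_i − 0.5q_i², with Q = q_i + Σ_{j≠i} q_j.
First-order condition: 231 − 5q_i − 2Σ_{j≠i} q_j = 0.
With identical firms, set every q_j = q: then 231 − 5q − 6q = 0, i.e. q = 231/11 = 21.

21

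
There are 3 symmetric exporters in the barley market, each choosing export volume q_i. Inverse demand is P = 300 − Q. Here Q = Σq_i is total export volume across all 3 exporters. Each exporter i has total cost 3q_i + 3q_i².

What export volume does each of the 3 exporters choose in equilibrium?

29.7

A representative exporter's profit is π_i = q_i(300 − Q) − 3q_i − 3q_i², with Q = q_i + Σ_{j≠i} q_j.
First-order condition: 297 − 8q_i − Σ_{j≠i} q_j = 0.
Imposing symmetry (q_j = q for all j) turns Σ_{j≠i} q_j into 2q, so 297 = 10q and q = 29.7.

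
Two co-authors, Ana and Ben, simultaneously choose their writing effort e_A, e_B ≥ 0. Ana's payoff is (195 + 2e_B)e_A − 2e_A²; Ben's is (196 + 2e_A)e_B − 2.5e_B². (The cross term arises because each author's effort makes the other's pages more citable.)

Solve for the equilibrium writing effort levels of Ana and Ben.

85.4375, 73.375

Expanding Ana's payoff: 195e_A + 2e_Be_A − 2e_A².
∂π/∂e_A = 195 + 2e_B − 4e_A = 0, so e_A = 48.75 + 0.5e_B.
Likewise for Ben: e_B = 39.2 + 0.4e_A.
Substituting the second reaction function into the first: e_A = 48.75 + 0.5(39.2 + 0.4e_A), which gives 0.8e_A = 68.35 ⇒ e_A = 85.4375.
Then e_B = 39.2 + 0.4·85.4375 = 73.375.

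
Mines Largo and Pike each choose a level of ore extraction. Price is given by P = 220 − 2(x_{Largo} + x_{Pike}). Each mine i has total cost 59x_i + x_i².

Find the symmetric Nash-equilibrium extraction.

20.125

Mine Largo's profit: π = x_{Largo}(220 − 2(x_{Largo} + x_{Pike})) − 59x_{Largo} − x_{Largo}².
∂π/∂x_{Largo} = 161 − 6x_{Largo} − 2x_{Pike} = 0, so x_{Largo} = 161/6 − (1/3)x_{Pike}.
Setting x_{Largo} = x_{Pike} in the reaction function: x_{Largo} = 161/6 − (1/3)x_{Largo}, so x_{Largo} = (161/6) / (4/3) = 20.125.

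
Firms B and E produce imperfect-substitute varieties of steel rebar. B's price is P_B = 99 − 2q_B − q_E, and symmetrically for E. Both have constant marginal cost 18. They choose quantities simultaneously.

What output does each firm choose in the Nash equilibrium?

16.2

Firm B's profit: π = q_B(99 − 2q_B − q_E) − 18q_B.
∂π/∂q_B = 81 − 4q_B − q_E = 0 ⇒ q_B = 20.25 − 0.25q_E.
The game is symmetric, so in equilibrium q_E = q_B: the reaction function gives 1.25q_B = 20.25, hence q_B = 16.2.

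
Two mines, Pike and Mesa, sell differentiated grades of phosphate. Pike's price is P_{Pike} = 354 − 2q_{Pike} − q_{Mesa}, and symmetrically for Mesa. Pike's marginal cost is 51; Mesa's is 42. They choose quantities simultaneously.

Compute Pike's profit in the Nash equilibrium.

Mine Pike's profit: π = q_{Pike}(354 − 2q_{Pike} − q_{Mesa}) − 51q_{Pike}.
∂π/∂q_{Pike} = 303 − 4q_{Pike} − q_{Mesa} = 0 ⇒ q_{Pike} = 75.75 − 0.25q_{Mesa}.
Similarly q_{Mesa} = 78 − 0.25q_{Pike}.
Solving the two reaction functions simultaneously: (1 − (−0.25)(−0.25))q_{Pike} = 75.75 − 0.25·78, so 0.9375q_{Pike} = 56.25 and q_{Pike} = 60.
Then q_{Mesa} = 78 − 0.25·60 = 63.
P_{Pike} = 354 − 2·60 − 63 = 171.
Profit = (171 − 51)·60 = 7200.

7200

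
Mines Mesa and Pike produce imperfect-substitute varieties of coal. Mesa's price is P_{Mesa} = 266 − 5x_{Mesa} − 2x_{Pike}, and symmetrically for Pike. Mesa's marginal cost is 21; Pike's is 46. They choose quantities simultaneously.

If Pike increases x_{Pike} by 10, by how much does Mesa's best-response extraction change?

Mine Mesa's profit: π = x_{Mesa}(266 − 5x_{Mesa} − 2x_{Pike}) − 21x_{Mesa}.
∂π/∂x_{Mesa} = 245 − 10x_{Mesa} − 2x_{Pike} = 0 ⇒ x_{Mesa} = 24.5 − 0.2x_{Pike}.
The reaction-function slope is −0.2, so a 10-unit rise in x_{Pike} moves x_{Mesa} by −0.2 × 10 = −2. Mesa's best response falls — the actions are strategic substitutes.

-2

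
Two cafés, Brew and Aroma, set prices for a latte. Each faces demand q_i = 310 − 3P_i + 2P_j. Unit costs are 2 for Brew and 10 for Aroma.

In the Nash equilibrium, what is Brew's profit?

Brew's profit: π = (P_{Brew} − 2)(310 − 3P_{Brew} + 2P_{Aroma}).
∂π/∂P_{Brew} = 316 − 6P_{Brew} + 2P_{Aroma} = 0 ⇒ P_{Brew} = 158/3 + (1/3)P_{Aroma}.
Similarly P_{Aroma} = 170/3 + (1/3)P_{Brew}.
Solving the two reaction functions simultaneously: (1 − (1/3)(1/3))P_{Brew} = 158/3 + (1/3)·(170/3), so (8/9)P_{Brew} = 644/9 and P_{Brew} = 80.5.
Then P_{Aroma} = 170/3 + (1/3)·80.5 = 83.5.
q_{Brew} = 310 − 3·80.5 + 2·83.5 = 235.5.
Profit = (80.5 − 2)·235.5 = 18486.75.

18486.75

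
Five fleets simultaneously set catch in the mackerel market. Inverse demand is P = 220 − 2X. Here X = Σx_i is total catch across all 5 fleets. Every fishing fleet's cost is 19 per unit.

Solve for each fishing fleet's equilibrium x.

16.75

A representative fishing fleet's profit is π_i = x_i(220 − 2X) − 19x_i, with X = x_i + Σ_{j≠i} x_j.
First-order condition: 201 − 4x_i − 2Σ_{j≠i} x_j = 0.
Imposing symmetry (x_j = x for all j) turns Σ_{j≠i} x_j into 4x, so 201 = 12x and x = 16.75.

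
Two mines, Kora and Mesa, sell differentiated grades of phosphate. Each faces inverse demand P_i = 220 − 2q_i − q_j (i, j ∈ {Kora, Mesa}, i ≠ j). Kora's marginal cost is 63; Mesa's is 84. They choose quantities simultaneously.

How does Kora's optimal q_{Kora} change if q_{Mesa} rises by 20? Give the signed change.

-5

Mine Kora's profit: π = q_{Kora}(220 − 2q_{Kora} − q_{Mesa}) − 63q_{Kora}.
∂π/∂q_{Kora} = 157 − 4q_{Kora} − q_{Mesa} = 0 ⇒ q_{Kora} = 39.25 − 0.25q_{Mesa}.
The reaction-function slope is −0.25, so a 20-unit rise in q_{Mesa} moves q_{Kora} by −0.25 × 20 = −5. Kora's best response falls — the actions are strategic substitutes.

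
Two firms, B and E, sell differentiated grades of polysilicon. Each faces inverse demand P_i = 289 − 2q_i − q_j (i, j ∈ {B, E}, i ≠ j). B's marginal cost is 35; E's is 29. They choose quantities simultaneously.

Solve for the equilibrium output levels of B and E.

Firm B's profit: π = q_B(289 − 2q_B − q_E) − 35q_B.
∂π/∂q_B = 254 − 4q_B − q_E = 0 ⇒ q_B = 63.5 − 0.25q_E.
Similarly q_E = 65 − 0.25q_B.
Plugging q_E into B's best response: q_B = 63.5 − 0.25(65 − 0.25q_B) ⇒ 0.9375q_B = 47.25, so q_B = 50.4.
Then q_E = 65 − 0.25·50.4 = 52.4.

50.4, 52.4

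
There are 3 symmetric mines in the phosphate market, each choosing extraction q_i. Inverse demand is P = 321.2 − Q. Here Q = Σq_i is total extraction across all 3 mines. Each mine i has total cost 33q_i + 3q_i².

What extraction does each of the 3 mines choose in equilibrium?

A representative mine's profit is π_i = q_i(321.2 − Q) − 33q_i − 3q_i², with Q = q_i + Σ_{j≠i} q_j.
First-order condition: 288.2 − 8q_i − Σ_{j≠i} q_j = 0.
Imposing symmetry (q_j = q for all j) turns Σ_{j≠i} q_j into 2q, so 288.2 = 10q and q = 28.82.

28.82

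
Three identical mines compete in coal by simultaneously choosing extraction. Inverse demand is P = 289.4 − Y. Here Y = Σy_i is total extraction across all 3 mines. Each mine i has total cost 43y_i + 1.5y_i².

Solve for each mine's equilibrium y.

A representative mine's profit is π_i = y_i(289.4 − Y) − 43y_i − 1.5y_i², with Y = y_i + Σ_{j≠i} y_j.
First-order condition: 246.4 − 5y_i − Σ_{j≠i} y_j = 0.
In a symmetric equilibrium every mine chooses the same y, so Σ_{j≠i} y_j = 2y. The condition becomes 246.4 − 7y = 0, giving y = 246.4/7 = 35.2.

35.2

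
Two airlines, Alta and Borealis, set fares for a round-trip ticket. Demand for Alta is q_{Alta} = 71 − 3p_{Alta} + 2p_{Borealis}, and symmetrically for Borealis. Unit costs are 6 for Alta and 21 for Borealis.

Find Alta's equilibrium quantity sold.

57.1875

Alta's profit: π = (p_{Alta} − 6)(71 − 3p_{Alta} + 2p_{Borealis}).
∂π/∂p_{Alta} = 89 − 6p_{Alta} + 2p_{Borealis} = 0 ⇒ p_{Alta} = 89/6 + (1/3)p_{Borealis}.
Similarly p_{Borealis} = 67/3 + (1/3)p_{Alta}.
Substituting the second reaction function into the first: p_{Alta} = 89/6 + (1/3)(67/3 + (1/3)p_{Alta}), which gives (8/9)p_{Alta} = 401/18 ⇒ p_{Alta} = 25.0625.
Then p_{Borealis} = 67/3 + (1/3)·25.0625 = 30.6875.
q_{Alta} = 71 − 3·25.0625 + 2·30.6875 = 57.1875.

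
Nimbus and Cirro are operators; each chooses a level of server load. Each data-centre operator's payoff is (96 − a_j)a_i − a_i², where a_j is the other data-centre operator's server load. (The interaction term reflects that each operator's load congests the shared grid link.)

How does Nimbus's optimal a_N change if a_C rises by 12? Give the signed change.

-6

Nimbus's payoff is (96 − a_C)a_N − a_N².
∂π/∂a_N = 96 − a_C − 2a_N = 0, so a_N = 48 − 0.5a_C.
The reaction-function slope is −0.5, so a 12-unit rise in a_C moves a_N by −0.5 × 12 = −6. Nimbus's best response falls — the actions are strategic substitutes.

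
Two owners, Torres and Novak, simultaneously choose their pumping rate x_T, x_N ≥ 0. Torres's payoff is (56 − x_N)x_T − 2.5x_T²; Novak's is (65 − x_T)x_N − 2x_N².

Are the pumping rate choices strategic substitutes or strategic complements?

Expanding Torres's payoff: 56x_T − x_Nx_T − 2.5x_T².
∂π/∂x_T = 56 − x_N − 5x_T = 0, so x_T = 11.2 − 0.2x_N.
The best-response slope dx_T/dx_N = −0.2 < 0: the reaction function is downward-sloping, so the choices are strategic substitutes.

strategic substitutes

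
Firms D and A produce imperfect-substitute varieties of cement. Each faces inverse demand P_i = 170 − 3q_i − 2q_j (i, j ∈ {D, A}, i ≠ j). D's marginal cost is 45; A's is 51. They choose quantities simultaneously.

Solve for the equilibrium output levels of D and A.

Firm D's profit: π = q_D(170 − 3q_D − 2q_A) − 45q_D.
∂π/∂q_D = 125 − 6q_D − 2q_A = 0 ⇒ q_D = 125/6 − (1/3)q_A.
Similarly q_A = 119/6 − (1/3)q_D.
Solving the two reaction functions simultaneously: (1 − (−1/3)(−1/3))q_D = 125/6 − (1/3)·(119/6), so (8/9)q_D = 128/9 and q_D = 16.
Then q_A = 119/6 − (1/3)·16 = 14.5.

16, 14.5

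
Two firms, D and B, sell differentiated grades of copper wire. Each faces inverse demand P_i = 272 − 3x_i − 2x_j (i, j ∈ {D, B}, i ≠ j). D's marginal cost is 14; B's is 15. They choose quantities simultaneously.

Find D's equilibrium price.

110.9375

Firm D's profit: π = x_D(272 − 3x_D − 2x_B) − 14x_D.
∂π/∂x_D = 258 − 6x_D − 2x_B = 0 ⇒ x_D = 43 − (1/3)x_B.
Similarly x_B = 257/6 − (1/3)x_D.
Solving the two reaction functions simultaneously: (1 − (−1/3)(−1/3))x_D = 43 − (1/3)·(257/6), so (8/9)x_D = 517/18 and x_D = 32.3125.
Then x_B = 257/6 − (1/3)·32.3125 = 32.0625.
P_D = 272 − 3·32.3125 − 2·32.0625 = 110.9375.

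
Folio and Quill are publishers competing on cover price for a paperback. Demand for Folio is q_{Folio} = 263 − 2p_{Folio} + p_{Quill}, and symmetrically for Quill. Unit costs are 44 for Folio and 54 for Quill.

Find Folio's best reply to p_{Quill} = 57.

102

Folio's profit: π = (p_{Folio} − 44)(263 − 2p_{Folio} + p_{Quill}).
∂π/∂p_{Folio} = 351 − 4p_{Folio} + p_{Quill} = 0 ⇒ p_{Folio} = 87.75 + 0.25p_{Quill}.
At p_{Quill} = 57: p_{Folio} = 87.75 + 0.25·57 = 102.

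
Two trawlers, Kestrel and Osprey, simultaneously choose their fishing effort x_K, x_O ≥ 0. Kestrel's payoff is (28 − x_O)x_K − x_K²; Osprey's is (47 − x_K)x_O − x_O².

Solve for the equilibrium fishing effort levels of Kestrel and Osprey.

3, 22

Expanding Kestrel's payoff: 28x_K − x_Ox_K − x_K².
∂π/∂x_K = 28 − x_O − 2x_K = 0, so x_K = 14 − 0.5x_O.
Likewise for Osprey: x_O = 23.5 − 0.5x_K.
Plugging x_O into Kestrel's best response: x_K = 14 − 0.5(23.5 − 0.5x_K) ⇒ 0.75x_K = 2.25, so x_K = 3.
Then x_O = 23.5 − 0.5·3 = 22.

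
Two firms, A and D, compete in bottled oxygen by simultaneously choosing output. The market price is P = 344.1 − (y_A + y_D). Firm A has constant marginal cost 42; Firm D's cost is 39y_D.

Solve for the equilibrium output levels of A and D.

99.7, 102.7

Firm A's profit: π = y_A(344.1 − (y_A + y_D)) − 42y_A.
∂π/∂y_A = 302.1 − 2y_A − y_D = 0, so y_A = 151.05 − 0.5y_D.
By the same steps for D: y_D = 152.55 − 0.5y_A.
Solving the two reaction functions simultaneously: (1 − (−0.5)(−0.5))y_A = 151.05 − 0.5·152.55, so 0.75y_A = 74.775 and y_A = 99.7.
Then y_D = 152.55 − 0.5·99.7 = 102.7.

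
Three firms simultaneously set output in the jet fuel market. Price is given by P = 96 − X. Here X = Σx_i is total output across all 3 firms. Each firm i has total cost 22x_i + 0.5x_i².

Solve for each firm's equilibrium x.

A representative firm's profit is π_i = x_i(96 − X) − 22x_i − 0.5x_i², with X = x_i + Σ_{j≠i} x_j.
First-order condition: 74 − 3x_i − Σ_{j≠i} x_j = 0.
Imposing symmetry (x_j = x for all j) turns Σ_{j≠i} x_j into 2x, so 74 = 5x and x = 14.8.

14.8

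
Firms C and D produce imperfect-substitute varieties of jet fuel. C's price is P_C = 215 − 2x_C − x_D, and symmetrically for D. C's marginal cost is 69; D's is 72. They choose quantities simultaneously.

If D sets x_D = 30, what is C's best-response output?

Firm C's profit: π = x_C(215 − 2x_C − x_D) − 69x_C.
∂π/∂x_C = 146 − 4x_C − x_D = 0 ⇒ x_C = 36.5 − 0.25x_D.
At x_D = 30: x_C = 36.5 − 0.25·30 = 29.

29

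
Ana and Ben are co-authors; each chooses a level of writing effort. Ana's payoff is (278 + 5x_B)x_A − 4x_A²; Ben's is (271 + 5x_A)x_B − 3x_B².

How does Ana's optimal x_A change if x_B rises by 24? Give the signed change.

15

Expanding Ana's payoff: 278x_A + 5x_Bx_A − 4x_A².
∂π/∂x_A = 278 + 5x_B − 8x_A = 0, so x_A = 34.75 + 0.625x_B.
The reaction-function slope is 0.625, so a 24-unit rise in x_B moves x_A by 0.625 × 24 = 15. Ana's best response rises — the actions are strategic complements.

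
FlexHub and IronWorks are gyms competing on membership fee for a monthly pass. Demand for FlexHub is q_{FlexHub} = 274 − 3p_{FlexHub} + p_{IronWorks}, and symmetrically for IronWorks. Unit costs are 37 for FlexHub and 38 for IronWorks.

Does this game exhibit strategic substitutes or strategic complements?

FlexHub's profit: π = (p_{FlexHub} − 37)(274 − 3p_{FlexHub} + p_{IronWorks}).
∂π/∂p_{FlexHub} = 385 − 6p_{FlexHub} + p_{IronWorks} = 0 ⇒ p_{FlexHub} = 385/6 + (1/6)p_{IronWorks}.
The best-response slope dp_{FlexHub}/dp_{IronWorks} = 1/6 > 0: the reaction function is upward-sloping, so the choices are strategic complements.

strategic complements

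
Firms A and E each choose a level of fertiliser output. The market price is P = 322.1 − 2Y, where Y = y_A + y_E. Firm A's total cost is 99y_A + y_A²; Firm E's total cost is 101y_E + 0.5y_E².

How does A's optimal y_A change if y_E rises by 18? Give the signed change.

Firm A's profit: π = y_A(322.1 − 2(y_A + y_E)) − 99y_A − y_A².
∂π/∂y_A = 223.1 − 6y_A − 2y_E = 0, so y_A = 2231/60 − (1/3)y_E.
The reaction-function slope is −1/3, so an 18-unit rise in y_E moves y_A by −1/3 × 18 = −6. A's best response falls — the actions are strategic substitutes.

-6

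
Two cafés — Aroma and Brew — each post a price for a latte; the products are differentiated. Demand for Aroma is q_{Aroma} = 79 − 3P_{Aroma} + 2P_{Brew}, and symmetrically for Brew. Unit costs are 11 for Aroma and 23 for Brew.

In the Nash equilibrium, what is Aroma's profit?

1111.6875

Aroma's profit: π = (P_{Aroma} − 11)(79 − 3P_{Aroma} + 2P_{Brew}).
∂π/∂P_{Aroma} = 112 − 6P_{Aroma} + 2P_{Brew} = 0 ⇒ P_{Aroma} = 56/3 + (1/3)P_{Brew}.
Similarly P_{Brew} = 74/3 + (1/3)P_{Aroma}.
Plugging P_{Brew} into Aroma's best response: P_{Aroma} = 56/3 + (1/3)(74/3 + (1/3)P_{Aroma}) ⇒ (8/9)P_{Aroma} = 242/9, so P_{Aroma} = 30.25.
Then P_{Brew} = 74/3 + (1/3)·30.25 = 34.75.
q_{Aroma} = 79 − 3·30.25 + 2·34.75 = 57.75.
Profit = (30.25 − 11)·57.75 = 1111.6875.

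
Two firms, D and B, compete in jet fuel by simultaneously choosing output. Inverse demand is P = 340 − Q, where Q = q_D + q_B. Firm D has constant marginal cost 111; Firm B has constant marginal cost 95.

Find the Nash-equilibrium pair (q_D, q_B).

71, 87

Firm D's profit: π = q_D(340 − (q_D + q_B)) − 111q_D.
∂π/∂q_D = 229 − 2q_D − q_B = 0, so q_D = 114.5 − 0.5q_B.
By the same steps for B: q_B = 122.5 − 0.5q_D.
Solving the two reaction functions simultaneously: (1 − (−0.5)(−0.5))q_D = 114.5 − 0.5·122.5, so 0.75q_D = 53.25 and q_D = 71.
Then q_B = 122.5 − 0.5·71 = 87.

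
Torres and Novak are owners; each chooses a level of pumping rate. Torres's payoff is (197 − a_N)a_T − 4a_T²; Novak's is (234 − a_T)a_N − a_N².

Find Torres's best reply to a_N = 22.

Expanding Torres's payoff: 197a_T − a_Na_T − 4a_T².
∂π/∂a_T = 197 − a_N − 8a_T = 0, so a_T = 24.625 − 0.125a_N.
At a_N = 22: a_T = 24.625 − 0.125·22 = 21.875.

21.875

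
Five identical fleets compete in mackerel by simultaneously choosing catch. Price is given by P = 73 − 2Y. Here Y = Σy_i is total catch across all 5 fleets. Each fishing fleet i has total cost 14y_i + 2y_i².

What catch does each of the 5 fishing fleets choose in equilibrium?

3.6875

A representative fishing fleet's profit is π_i = y_i(73 − 2Y) − 14y_i − 2y_i², with Y = y_i + Σ_{j≠i} y_j.
First-order condition: 59 − 8y_i − 2Σ_{j≠i} y_j = 0.
In a symmetric equilibrium every fishing fleet chooses the same y, so Σ_{j≠i} y_j = 4y. The condition becomes 59 − 16y = 0, giving y = 59/16 = 3.6875.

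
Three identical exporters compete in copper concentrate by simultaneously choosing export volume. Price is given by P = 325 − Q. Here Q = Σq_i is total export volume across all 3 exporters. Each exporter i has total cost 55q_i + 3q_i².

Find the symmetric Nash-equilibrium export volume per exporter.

A representative exporter's profit is π_i = q_i(325 − Q) − 55q_i − 3q_i², with Q = q_i + Σ_{j≠i} q_j.
First-order condition: 270 − 8q_i − Σ_{j≠i} q_j = 0.
Imposing symmetry (q_j = q for all j) turns Σ_{j≠i} q_j into 2q, so 270 = 10q and q = 27.

27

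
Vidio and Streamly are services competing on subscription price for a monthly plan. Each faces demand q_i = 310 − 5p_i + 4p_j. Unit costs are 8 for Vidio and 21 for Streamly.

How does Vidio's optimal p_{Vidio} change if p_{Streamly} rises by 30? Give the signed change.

Vidio's profit: π = (p_{Vidio} − 8)(310 − 5p_{Vidio} + 4p_{Streamly}).
∂π/∂p_{Vidio} = 350 − 10p_{Vidio} + 4p_{Streamly} = 0 ⇒ p_{Vidio} = 35 + 0.4p_{Streamly}.
The reaction-function slope is 0.4, so a 30-unit rise in p_{Streamly} moves p_{Vidio} by 0.4 × 30 = 12. Vidio's best response rises — the actions are strategic complements.

12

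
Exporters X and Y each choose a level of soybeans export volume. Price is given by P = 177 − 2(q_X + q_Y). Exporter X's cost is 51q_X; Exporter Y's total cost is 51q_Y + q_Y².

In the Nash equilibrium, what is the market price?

Exporter X's profit: π = q_X(177 − 2(q_X + q_Y)) − 51q_X.
∂π/∂q_X = 126 − 4q_X − 2q_Y = 0, so q_X = 31.5 − 0.5q_Y.
For Y: ∂π/∂q_Y = 126 − 6q_Y − 2q_X = 0 ⇒ q_Y = 21 − (1/3)q_X.
Solving the two reaction functions simultaneously: (1 − (−0.5)(−1/3))q_X = 31.5 − 0.5·21, so (5/6)q_X = 21 and q_X = 25.2.
Then q_Y = 21 − (1/3)·25.2 = 12.6.
Equilibrium price: P = 177 − 2·37.8 = 101.4.

101.4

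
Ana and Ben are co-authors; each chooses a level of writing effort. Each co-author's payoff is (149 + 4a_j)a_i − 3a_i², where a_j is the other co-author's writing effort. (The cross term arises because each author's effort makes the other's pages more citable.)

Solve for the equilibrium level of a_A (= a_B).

74.5

Ana's payoff is (149 + 4a_B)a_A − 3a_A².
∂π/∂a_A = 149 + 4a_B − 6a_A = 0, so a_A = 149/6 + (2/3)a_B.
By symmetry a_B = a_A; substituting into the reaction function, (1/3)a_A = 149/6 and a_A = 74.5.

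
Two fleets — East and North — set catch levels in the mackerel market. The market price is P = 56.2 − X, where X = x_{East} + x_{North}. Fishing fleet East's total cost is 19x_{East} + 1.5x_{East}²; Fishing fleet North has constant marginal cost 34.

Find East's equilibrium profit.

Fishing fleet East's profit: π = x_{East}(56.2 − (x_{East} + x_{North})) − 19x_{East} − 1.5x_{East}².
∂π/∂x_{East} = 37.2 − 5x_{East} − x_{North} = 0, so x_{East} = 7.44 − 0.2x_{North}.
For North: ∂π/∂x_{North} = 22.2 − 2x_{North} − x_{East} = 0 ⇒ x_{North} = 11.1 − 0.5x_{East}.
Plugging x_{North} into East's best response: x_{East} = 7.44 − 0.2(11.1 − 0.5x_{East}) ⇒ 0.9x_{East} = 5.22, so x_{East} = 5.8.
Then x_{North} = 11.1 − 0.5·5.8 = 8.2.
Price P = 56.2 − 14 = 42.2.
East's profit: (42.2 − 19)·5.8 − 1.5(5.8)² = 84.1.

84.1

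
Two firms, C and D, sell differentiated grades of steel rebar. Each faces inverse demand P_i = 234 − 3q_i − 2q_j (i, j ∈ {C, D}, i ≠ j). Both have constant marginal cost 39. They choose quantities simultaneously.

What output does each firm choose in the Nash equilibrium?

Firm C's profit: π = q_C(234 − 3q_C − 2q_D) − 39q_C.
∂π/∂q_C = 195 − 6q_C − 2q_D = 0 ⇒ q_C = 32.5 − (1/3)q_D.
Setting q_C = q_D in the reaction function: q_C = 32.5 − (1/3)q_C, so q_C = 32.5 / (4/3) = 24.375.

24.375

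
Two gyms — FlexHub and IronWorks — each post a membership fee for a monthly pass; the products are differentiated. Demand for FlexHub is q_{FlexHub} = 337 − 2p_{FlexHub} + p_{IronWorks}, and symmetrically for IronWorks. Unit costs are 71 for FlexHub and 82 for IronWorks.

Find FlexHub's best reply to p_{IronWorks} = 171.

162.5

FlexHub's profit: π = (p_{FlexHub} − 71)(337 − 2p_{FlexHub} + p_{IronWorks}).
∂π/∂p_{FlexHub} = 479 − 4p_{FlexHub} + p_{IronWorks} = 0 ⇒ p_{FlexHub} = 119.75 + 0.25p_{IronWorks}.
At p_{IronWorks} = 171: p_{FlexHub} = 119.75 + 0.25·171 = 162.5.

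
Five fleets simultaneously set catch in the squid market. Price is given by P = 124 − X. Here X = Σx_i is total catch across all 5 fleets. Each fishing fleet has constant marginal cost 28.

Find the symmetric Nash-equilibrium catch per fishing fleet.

16

A representative fishing fleet's profit is π_i = x_i(124 − X) − 28x_i, with X = x_i + Σ_{j≠i} x_j.
First-order condition: 96 − 2x_i − Σ_{j≠i} x_j = 0.
In a symmetric equilibrium every fishing fleet chooses the same x, so Σ_{j≠i} x_j = 4x. The condition becomes 96 − 6x = 0, giving x = 96/6 = 16.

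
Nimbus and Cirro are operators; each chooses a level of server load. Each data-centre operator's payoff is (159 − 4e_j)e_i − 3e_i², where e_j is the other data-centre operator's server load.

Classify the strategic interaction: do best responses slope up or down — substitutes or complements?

strategic substitutes

Nimbus's payoff is (159 − 4e_C)e_N − 3e_N².
∂π/∂e_N = 159 − 4e_C − 6e_N = 0, so e_N = 26.5 − (2/3)e_C.
The best-response slope de_N/de_C = −2/3 < 0: the reaction function is downward-sloping, so the choices are strategic substitutes.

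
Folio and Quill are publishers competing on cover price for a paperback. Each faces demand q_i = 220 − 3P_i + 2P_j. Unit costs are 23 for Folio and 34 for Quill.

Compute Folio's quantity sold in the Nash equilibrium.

153.9375

Folio's profit: π = (P_{Folio} − 23)(220 − 3P_{Folio} + 2P_{Quill}).
∂π/∂P_{Folio} = 289 − 6P_{Folio} + 2P_{Quill} = 0 ⇒ P_{Folio} = 289/6 + (1/3)P_{Quill}.
Similarly P_{Quill} = 161/3 + (1/3)P_{Folio}.
Substituting the second reaction function into the first: P_{Folio} = 289/6 + (1/3)(161/3 + (1/3)P_{Folio}), which gives (8/9)P_{Folio} = 1189/18 ⇒ P_{Folio} = 74.3125.
Then P_{Quill} = 161/3 + (1/3)·74.3125 = 78.4375.
q_{Folio} = 220 − 3·74.3125 + 2·78.4375 = 153.9375.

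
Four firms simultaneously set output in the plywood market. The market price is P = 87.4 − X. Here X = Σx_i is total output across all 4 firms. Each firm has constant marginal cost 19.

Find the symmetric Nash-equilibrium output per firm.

A representative firm's profit is π_i = x_i(87.4 − X) − 19x_i, with X = x_i + Σ_{j≠i} x_j.
First-order condition: 68.4 − 2x_i − Σ_{j≠i} x_j = 0.
With identical firms, set every x_j = x: then 68.4 − 2x − 3x = 0, i.e. x = 68.4/5 = 13.68.

13.68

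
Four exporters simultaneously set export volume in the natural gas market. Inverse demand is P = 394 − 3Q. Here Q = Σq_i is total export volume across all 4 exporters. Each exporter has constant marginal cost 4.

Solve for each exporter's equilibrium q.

A representative exporter's profit is π_i = q_i(394 − 3Q) − 4q_i, with Q = q_i + Σ_{j≠i} q_j.
First-order condition: 390 − 6q_i − 3Σ_{j≠i} q_j = 0.
Imposing symmetry (q_j = q for all j) turns Σ_{j≠i} q_j into 3q, so 390 = 15q and q = 26.

26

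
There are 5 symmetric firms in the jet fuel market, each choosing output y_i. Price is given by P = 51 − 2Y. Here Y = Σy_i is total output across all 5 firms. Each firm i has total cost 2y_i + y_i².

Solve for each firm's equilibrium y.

A representative firm's profit is π_i = y_i(51 − 2Y) − 2y_i − y_i², with Y = y_i + Σ_{j≠i} y_j.
First-order condition: 49 − 6y_i − 2Σ_{j≠i} y_j = 0.
In a symmetric equilibrium every firm chooses the same y, so Σ_{j≠i} y_j = 4y. The condition becomes 49 − 14y = 0, giving y = 49/14 = 3.5.

3.5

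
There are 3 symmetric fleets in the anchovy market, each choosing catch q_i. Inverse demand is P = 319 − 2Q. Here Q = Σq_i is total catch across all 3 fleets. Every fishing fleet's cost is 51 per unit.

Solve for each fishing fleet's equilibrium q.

33.5

A representative fishing fleet's profit is π_i = q_i(319 − 2Q) − 51q_i, with Q = q_i + Σ_{j≠i} q_j.
First-order condition: 268 − 4q_i − 2Σ_{j≠i} q_j = 0.
With identical fishing fleets, set every q_j = q: then 268 − 4q − 4q = 0, i.e. q = 268/8 = 33.5.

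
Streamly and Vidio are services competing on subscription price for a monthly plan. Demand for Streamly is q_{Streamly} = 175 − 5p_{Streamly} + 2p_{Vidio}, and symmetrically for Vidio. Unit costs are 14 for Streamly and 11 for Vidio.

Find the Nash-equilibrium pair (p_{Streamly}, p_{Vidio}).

Streamly's profit: π = (p_{Streamly} − 14)(175 − 5p_{Streamly} + 2p_{Vidio}).
∂π/∂p_{Streamly} = 245 − 10p_{Streamly} + 2p_{Vidio} = 0 ⇒ p_{Streamly} = 24.5 + 0.2p_{Vidio}.
Similarly p_{Vidio} = 23 + 0.2p_{Streamly}.
Plugging p_{Vidio} into Streamly's best response: p_{Streamly} = 24.5 + 0.2(23 + 0.2p_{Streamly}) ⇒ 0.96p_{Streamly} = 29.1, so p_{Streamly} = 30.3125.
Then p_{Vidio} = 23 + 0.2·30.3125 = 29.0625.

30.3125, 29.0625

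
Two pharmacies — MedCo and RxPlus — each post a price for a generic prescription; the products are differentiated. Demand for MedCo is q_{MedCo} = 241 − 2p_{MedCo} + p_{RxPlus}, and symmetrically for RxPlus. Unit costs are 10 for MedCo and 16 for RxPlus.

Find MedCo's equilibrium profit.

12105.68

MedCo's profit: π = (p_{MedCo} − 10)(241 − 2p_{MedCo} + p_{RxPlus}).
∂π/∂p_{MedCo} = 261 − 4p_{MedCo} + p_{RxPlus} = 0 ⇒ p_{MedCo} = 65.25 + 0.25p_{RxPlus}.
Similarly p_{RxPlus} = 68.25 + 0.25p_{MedCo}.
Substituting the second reaction function into the first: p_{MedCo} = 65.25 + 0.25(68.25 + 0.25p_{MedCo}), which gives 0.9375p_{MedCo} = 82.3125 ⇒ p_{MedCo} = 87.8.
Then p_{RxPlus} = 68.25 + 0.25·87.8 = 90.2.
q_{MedCo} = 241 − 2·87.8 + 90.2 = 155.6.
Profit = (87.8 − 10)·155.6 = 12105.68.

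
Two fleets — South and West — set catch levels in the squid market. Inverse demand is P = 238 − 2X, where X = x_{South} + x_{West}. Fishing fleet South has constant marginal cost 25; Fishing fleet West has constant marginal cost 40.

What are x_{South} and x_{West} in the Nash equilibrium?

Fishing fleet South's profit: π = x_{South}(238 − 2(x_{South} + x_{West})) − 25x_{South}.
∂π/∂x_{South} = 213 − 4x_{South} − 2x_{West} = 0, so x_{South} = 53.25 − 0.5x_{West}.
By the same steps for West: x_{West} = 49.5 − 0.5x_{South}.
Solving the two reaction functions simultaneously: (1 − (−0.5)(−0.5))x_{South} = 53.25 − 0.5·49.5, so 0.75x_{South} = 28.5 and x_{South} = 38.
Then x_{West} = 49.5 − 0.5·38 = 30.5.

38, 30.5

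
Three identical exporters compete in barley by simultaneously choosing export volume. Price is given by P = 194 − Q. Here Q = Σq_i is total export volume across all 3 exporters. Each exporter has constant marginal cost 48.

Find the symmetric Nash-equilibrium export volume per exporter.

A representative exporter's profit is π_i = q_i(194 − Q) − 48q_i, with Q = q_i + Σ_{j≠i} q_j.
First-order condition: 146 − 2q_i − Σ_{j≠i} q_j = 0.
In a symmetric equilibrium every exporter chooses the same q, so Σ_{j≠i} q_j = 2q. The condition becomes 146 − 4q = 0, giving q = 146/4 = 36.5.

36.5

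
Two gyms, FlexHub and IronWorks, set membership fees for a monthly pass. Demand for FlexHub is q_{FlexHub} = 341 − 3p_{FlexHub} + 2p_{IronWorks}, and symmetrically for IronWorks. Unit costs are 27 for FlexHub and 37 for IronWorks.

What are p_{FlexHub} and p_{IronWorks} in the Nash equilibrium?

FlexHub's profit: π = (p_{FlexHub} − 27)(341 − 3p_{FlexHub} + 2p_{IronWorks}).
∂π/∂p_{FlexHub} = 422 − 6p_{FlexHub} + 2p_{IronWorks} = 0 ⇒ p_{FlexHub} = 211/3 + (1/3)p_{IronWorks}.
Similarly p_{IronWorks} = 226/3 + (1/3)p_{FlexHub}.
Solving the two reaction functions simultaneously: (1 − (1/3)(1/3))p_{FlexHub} = 211/3 + (1/3)·(226/3), so (8/9)p_{FlexHub} = 859/9 and p_{FlexHub} = 107.375.
Then p_{IronWorks} = 226/3 + (1/3)·107.375 = 111.125.

107.375, 111.125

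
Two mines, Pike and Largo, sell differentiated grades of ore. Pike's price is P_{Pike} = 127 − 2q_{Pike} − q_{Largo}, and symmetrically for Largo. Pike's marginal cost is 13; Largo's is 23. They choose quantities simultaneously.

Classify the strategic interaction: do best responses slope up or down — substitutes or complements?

strategic substitutes

Mine Pike's profit: π = q_{Pike}(127 − 2q_{Pike} − q_{Largo}) − 13q_{Pike}.
∂π/∂q_{Pike} = 114 − 4q_{Pike} − q_{Largo} = 0 ⇒ q_{Pike} = 28.5 − 0.25q_{Largo}.
The best-response slope dq_{Pike}/dq_{Largo} = −0.25 < 0: the reaction function is downward-sloping, so the choices are strategic substitutes.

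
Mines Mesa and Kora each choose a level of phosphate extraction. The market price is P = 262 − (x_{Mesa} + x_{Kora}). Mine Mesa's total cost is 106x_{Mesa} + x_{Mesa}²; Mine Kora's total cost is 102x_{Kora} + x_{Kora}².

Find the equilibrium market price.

198.8

Mine Mesa's profit: π = x_{Mesa}(262 − (x_{Mesa} + x_{Kora})) − 106x_{Mesa} − x_{Mesa}².
∂π/∂x_{Mesa} = 156 − 4x_{Mesa} − x_{Kora} = 0, so x_{Mesa} = 39 − 0.25x_{Kora}.
By the same steps for Kora: x_{Kora} = 40 − 0.25x_{Mesa}.
Substituting the second reaction function into the first: x_{Mesa} = 39 − 0.25(40 − 0.25x_{Mesa}), which gives 0.9375x_{Mesa} = 29 ⇒ x_{Mesa} = 464/15.
Then x_{Kora} = 40 − 0.25·(464/15) = 484/15.
Equilibrium price: P = 262 − 63.2 = 198.8.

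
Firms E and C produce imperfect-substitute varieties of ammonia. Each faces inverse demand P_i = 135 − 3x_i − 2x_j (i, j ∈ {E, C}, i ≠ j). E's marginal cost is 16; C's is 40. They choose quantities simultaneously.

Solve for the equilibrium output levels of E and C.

Firm E's profit: π = x_E(135 − 3x_E − 2x_C) − 16x_E.
∂π/∂x_E = 119 − 6x_E − 2x_C = 0 ⇒ x_E = 119/6 − (1/3)x_C.
Similarly x_C = 95/6 − (1/3)x_E.
Substituting the second reaction function into the first: x_E = 119/6 − (1/3)(95/6 − (1/3)x_E), which gives (8/9)x_E = 131/9 ⇒ x_E = 16.375.
Then x_C = 95/6 − (1/3)·16.375 = 10.375.

16.375, 10.375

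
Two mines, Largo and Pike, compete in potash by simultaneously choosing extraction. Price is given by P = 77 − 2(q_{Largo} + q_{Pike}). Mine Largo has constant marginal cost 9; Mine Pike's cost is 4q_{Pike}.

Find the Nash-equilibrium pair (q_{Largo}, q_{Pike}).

10.5, 13

Mine Largo's profit: π = q_{Largo}(77 − 2(q_{Largo} + q_{Pike})) − 9q_{Largo}.
∂π/∂q_{Largo} = 68 − 4q_{Largo} − 2q_{Pike} = 0, so q_{Largo} = 17 − 0.5q_{Pike}.
By the same steps for Pike: q_{Pike} = 18.25 − 0.5q_{Largo}.
Plugging q_{Pike} into Largo's best response: q_{Largo} = 17 − 0.5(18.25 − 0.5q_{Largo}) ⇒ 0.75q_{Largo} = 7.875, so q_{Largo} = 10.5.
Then q_{Pike} = 18.25 − 0.5·10.5 = 13.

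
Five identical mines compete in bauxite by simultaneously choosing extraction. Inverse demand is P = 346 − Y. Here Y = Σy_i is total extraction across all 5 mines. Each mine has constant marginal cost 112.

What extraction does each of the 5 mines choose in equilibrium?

A representative mine's profit is π_i = y_i(346 − Y) − 112y_i, with Y = y_i + Σ_{j≠i} y_j.
First-order condition: 234 − 2y_i − Σ_{j≠i} y_j = 0.
Imposing symmetry (y_j = y for all j) turns Σ_{j≠i} y_j into 4y, so 234 = 6y and y = 39.

39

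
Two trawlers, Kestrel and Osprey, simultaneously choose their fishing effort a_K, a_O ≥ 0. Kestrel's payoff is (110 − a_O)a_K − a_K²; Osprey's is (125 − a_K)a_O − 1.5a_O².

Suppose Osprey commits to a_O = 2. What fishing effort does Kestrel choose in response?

54

Expanding Kestrel's payoff: 110a_K − a_Oa_K − a_K².
∂π/∂a_K = 110 − a_O − 2a_K = 0, so a_K = 55 − 0.5a_O.
At a_O = 2: a_K = 55 − 0.5·2 = 54.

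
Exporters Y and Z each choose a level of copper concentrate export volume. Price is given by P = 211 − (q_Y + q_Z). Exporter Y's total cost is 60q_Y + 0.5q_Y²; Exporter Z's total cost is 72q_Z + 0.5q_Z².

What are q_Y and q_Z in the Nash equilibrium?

Exporter Y's profit: π = q_Y(211 − (q_Y + q_Z)) − 60q_Y − 0.5q_Y².
∂π/∂q_Y = 151 − 3q_Y − q_Z = 0, so q_Y = 151/3 − (1/3)q_Z.
By the same steps for Z: q_Z = 139/3 − (1/3)q_Y.
Plugging q_Z into Y's best response: q_Y = 151/3 − (1/3)(139/3 − (1/3)q_Y) ⇒ (8/9)q_Y = 314/9, so q_Y = 39.25.
Then q_Z = 139/3 − (1/3)·39.25 = 33.25.

39.25, 33.25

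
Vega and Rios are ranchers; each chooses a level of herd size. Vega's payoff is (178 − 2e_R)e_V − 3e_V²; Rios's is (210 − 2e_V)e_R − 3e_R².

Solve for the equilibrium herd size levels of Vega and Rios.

Expanding Vega's payoff: 178e_V − 2e_Re_V − 3e_V².
∂π/∂e_V = 178 − 2e_R − 6e_V = 0, so e_V = 89/3 − (1/3)e_R.
Likewise for Rios: e_R = 35 − (1/3)e_V.
Substituting the second reaction function into the first: e_V = 89/3 − (1/3)(35 − (1/3)e_V), which gives (8/9)e_V = 18 ⇒ e_V = 20.25.
Then e_R = 35 − (1/3)·20.25 = 28.25.

20.25, 28.25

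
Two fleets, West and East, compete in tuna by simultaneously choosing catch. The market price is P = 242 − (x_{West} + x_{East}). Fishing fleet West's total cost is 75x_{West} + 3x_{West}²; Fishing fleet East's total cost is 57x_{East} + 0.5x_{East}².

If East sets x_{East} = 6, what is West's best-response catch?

Fishing fleet West's profit: π = x_{West}(242 − (x_{West} + x_{East})) − 75x_{West} − 3x_{West}².
∂π/∂x_{West} = 167 − 8x_{West} − x_{East} = 0, so x_{West} = 20.875 − 0.125x_{East}.
At x_{East} = 6: x_{West} = 20.875 − 0.125·6 = 20.125.

20.125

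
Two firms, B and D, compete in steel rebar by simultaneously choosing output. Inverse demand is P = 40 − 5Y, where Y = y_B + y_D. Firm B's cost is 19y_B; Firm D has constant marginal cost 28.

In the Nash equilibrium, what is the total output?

Firm B's profit: π = y_B(40 − 5(y_B + y_D)) − 19y_B.
∂π/∂y_B = 21 − 10y_B − 5y_D = 0, so y_B = 2.1 − 0.5y_D.
By the same steps for D: y_D = 1.2 − 0.5y_B.
Plugging y_D into B's best response: y_B = 2.1 − 0.5(1.2 − 0.5y_B) ⇒ 0.75y_B = 1.5, so y_B = 2.
Then y_D = 1.2 − 0.5·2 = 0.2.
Total output: 2 + 0.2 = 2.2.

2.2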